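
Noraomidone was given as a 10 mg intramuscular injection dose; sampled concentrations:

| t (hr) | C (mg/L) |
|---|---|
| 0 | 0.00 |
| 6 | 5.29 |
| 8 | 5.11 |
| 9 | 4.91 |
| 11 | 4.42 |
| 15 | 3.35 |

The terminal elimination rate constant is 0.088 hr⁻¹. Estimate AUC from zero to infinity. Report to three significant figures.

AUC = 94.2 mg/L·hr

Trapezoidal AUC_0→15:
  [0→6]: (0.00+5.29)/2 × 6 = 15.87
  [6→8]: (5.29+5.11)/2 × 2 = 10.4
  [8→9]: (5.11+4.91)/2 × 1 = 5.01
  [9→11]: (4.91+4.42)/2 × 2 = 9.33
  [11→15]: (4.42+3.35)/2 × 4 = 15.54
  Sum = 56.15 mg/L·hr
Extrapolated tail: C_last / k_e = 3.35 / 0.088 = 38.068
AUC_0→∞ = 56.15 + 38.068 = 94.218 mg/L·hr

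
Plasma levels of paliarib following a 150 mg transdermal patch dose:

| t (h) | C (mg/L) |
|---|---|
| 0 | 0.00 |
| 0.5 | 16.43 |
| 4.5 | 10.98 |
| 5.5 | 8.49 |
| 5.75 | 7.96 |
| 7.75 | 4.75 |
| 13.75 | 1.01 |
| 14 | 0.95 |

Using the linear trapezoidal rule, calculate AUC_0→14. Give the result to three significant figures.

Trapezoidal AUC_0→14:
  [0→0.5]: (0.00+16.43)/2 × 0.5 = 4.1075
  [0.5→4.5]: (16.43+10.98)/2 × 4 = 54.82
  [4.5→5.5]: (10.98+8.49)/2 × 1 = 9.735
  [5.5→5.75]: (8.49+7.96)/2 × 0.25 = 2.05625
  [5.75→7.75]: (7.96+4.75)/2 × 2 = 12.71
  [7.75→13.75]: (4.75+1.01)/2 × 6 = 17.28
  [13.75→14]: (1.01+0.95)/2 × 0.25 = 0.245
  Sum = 100.95375 mg/L·h

AUC = 101 mg/L·h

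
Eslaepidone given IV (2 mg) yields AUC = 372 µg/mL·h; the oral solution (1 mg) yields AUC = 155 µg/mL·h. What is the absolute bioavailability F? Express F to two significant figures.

F = 0.83

F = (AUC_ev / D_ev) / (AUC_iv / D_iv)
  = (155/1) / (372/2)
  = 155 / 186 = 0.8333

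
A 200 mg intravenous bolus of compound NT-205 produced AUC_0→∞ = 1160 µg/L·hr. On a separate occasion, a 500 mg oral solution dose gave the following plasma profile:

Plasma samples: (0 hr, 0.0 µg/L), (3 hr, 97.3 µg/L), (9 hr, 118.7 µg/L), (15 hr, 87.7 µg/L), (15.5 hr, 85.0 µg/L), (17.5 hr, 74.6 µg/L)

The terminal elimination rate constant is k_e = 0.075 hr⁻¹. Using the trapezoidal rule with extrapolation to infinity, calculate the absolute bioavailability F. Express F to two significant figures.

Trapezoidal AUC_0→17.5 (oral solution):
  [0→3]: (0.0+97.3)/2 × 3 = 145.95
  [3→9]: (97.3+118.7)/2 × 6 = 648.0
  [9→15]: (118.7+87.7)/2 × 6 = 619.2
  [15→15.5]: (87.7+85.0)/2 × 0.5 = 43.175
  [15.5→17.5]: (85.0+74.6)/2 × 2 = 159.6
  Sum = 1615.925 µg/L·hr
Tail: C_last/k_e = 74.6/0.075 = 994.667
AUC_0→∞ (oral solution) = 1615.925 + 994.667 = 2610.592 µg/L·hr
F = (AUC_ev/D_ev)/(AUC_iv/D_iv) = (2610.592/500)/(1160/200) = 5.221184/5.8 = 0.9002

F = 0.90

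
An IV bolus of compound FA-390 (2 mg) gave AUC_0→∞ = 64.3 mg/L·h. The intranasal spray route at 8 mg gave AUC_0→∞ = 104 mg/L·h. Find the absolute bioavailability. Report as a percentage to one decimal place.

F = (AUC_ev / D_ev) / (AUC_iv / D_iv)
  = (104/8) / (64.3/2)
  = 13 / 32.15 = 0.4044
  = 40.44%

F = 40.4%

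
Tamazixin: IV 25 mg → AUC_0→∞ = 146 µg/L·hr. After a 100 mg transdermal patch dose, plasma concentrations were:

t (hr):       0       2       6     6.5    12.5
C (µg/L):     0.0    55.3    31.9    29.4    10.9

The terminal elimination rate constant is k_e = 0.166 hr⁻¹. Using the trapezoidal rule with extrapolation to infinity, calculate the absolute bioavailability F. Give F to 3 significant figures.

Trapezoidal AUC_0→12.5 (transdermal patch):
  [0→2]: (0.0+55.3)/2 × 2 = 55.3
  [2→6]: (55.3+31.9)/2 × 4 = 174.4
  [6→6.5]: (31.9+29.4)/2 × 0.5 = 15.325
  [6.5→12.5]: (29.4+10.9)/2 × 6 = 120.9
  Sum = 365.925 µg/L·hr
Tail: C_last/k_e = 10.9/0.166 = 65.663
AUC_0→∞ (transdermal patch) = 365.925 + 65.663 = 431.588 µg/L·hr
F = (AUC_ev/D_ev)/(AUC_iv/D_iv) = (431.588/100)/(146/25) = 4.31588/5.84 = 0.7390

F = 0.739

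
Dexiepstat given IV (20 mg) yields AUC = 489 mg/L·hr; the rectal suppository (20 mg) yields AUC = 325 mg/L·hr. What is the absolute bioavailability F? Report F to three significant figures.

F = 0.665

F = (AUC_ev / D_ev) / (AUC_iv / D_iv)
  = (325/20) / (489/20)
  = 16.25 / 24.45 = 0.6646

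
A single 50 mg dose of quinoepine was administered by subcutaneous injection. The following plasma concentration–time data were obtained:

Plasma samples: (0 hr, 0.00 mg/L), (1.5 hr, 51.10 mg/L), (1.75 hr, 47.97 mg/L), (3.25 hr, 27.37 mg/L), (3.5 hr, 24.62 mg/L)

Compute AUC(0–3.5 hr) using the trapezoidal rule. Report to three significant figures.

Trapezoidal AUC_0→3.5:
  [0→1.5]: (0.00+51.10)/2 × 1.5 = 38.325
  [1.5→1.75]: (51.10+47.97)/2 × 0.25 = 12.38375
  [1.75→3.25]: (47.97+27.37)/2 × 1.5 = 56.505
  [3.25→3.5]: (27.37+24.62)/2 × 0.25 = 6.49875
  Sum = 113.7125 mg/L·hr

AUC = 114 mg/L·hr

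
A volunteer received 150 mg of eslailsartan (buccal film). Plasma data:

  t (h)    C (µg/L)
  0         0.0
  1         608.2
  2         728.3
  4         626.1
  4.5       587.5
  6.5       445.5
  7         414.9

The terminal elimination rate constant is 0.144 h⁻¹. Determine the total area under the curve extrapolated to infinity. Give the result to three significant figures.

AUC = 6760 µg/L·h

Trapezoidal AUC_0→7:
  [0→1]: (0.0+608.2)/2 × 1 = 304.1
  [1→2]: (608.2+728.3)/2 × 1 = 668.25
  [2→4]: (728.3+626.1)/2 × 2 = 1354.4
  [4→4.5]: (626.1+587.5)/2 × 0.5 = 303.4
  [4.5→6.5]: (587.5+445.5)/2 × 2 = 1033.0
  [6.5→7]: (445.5+414.9)/2 × 0.5 = 215.1
  Sum = 3878.25 µg/L·h
Extrapolated tail: C_last / k_e = 414.9 / 0.144 = 2881.250
AUC_0→∞ = 3878.25 + 2881.250 = 6759.5 µg/L·h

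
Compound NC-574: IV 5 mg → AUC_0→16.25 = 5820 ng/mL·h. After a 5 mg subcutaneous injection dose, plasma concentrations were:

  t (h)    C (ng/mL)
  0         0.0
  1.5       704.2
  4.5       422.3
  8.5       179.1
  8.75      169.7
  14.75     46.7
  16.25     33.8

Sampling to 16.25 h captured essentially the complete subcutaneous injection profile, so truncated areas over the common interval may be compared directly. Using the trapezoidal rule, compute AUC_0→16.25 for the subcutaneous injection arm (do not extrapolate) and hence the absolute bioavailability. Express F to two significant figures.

F = 0.72

Trapezoidal AUC_0→16.25 (subcutaneous injection):
  [0→1.5]: (0.0+704.2)/2 × 1.5 = 528.15
  [1.5→4.5]: (704.2+422.3)/2 × 3 = 1689.75
  [4.5→8.5]: (422.3+179.1)/2 × 4 = 1202.8
  [8.5→8.75]: (179.1+169.7)/2 × 0.25 = 43.6
  [8.75→14.75]: (169.7+46.7)/2 × 6 = 649.2
  [14.75→16.25]: (46.7+33.8)/2 × 1.5 = 60.375
  Sum = 4173.875 ng/mL·h
F = (AUC_ev/D_ev)/(AUC_iv/D_iv) = (4173.875/5)/(5820/5) = 834.775/1164 = 0.7172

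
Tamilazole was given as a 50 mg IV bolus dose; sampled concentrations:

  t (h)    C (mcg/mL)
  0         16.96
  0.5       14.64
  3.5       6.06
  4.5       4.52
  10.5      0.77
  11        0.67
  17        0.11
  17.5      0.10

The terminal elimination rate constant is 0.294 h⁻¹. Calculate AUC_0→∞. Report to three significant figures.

Trapezoidal AUC_0→17.5:
  [0→0.5]: (16.96+14.64)/2 × 0.5 = 7.9
  [0.5→3.5]: (14.64+6.06)/2 × 3 = 31.05
  [3.5→4.5]: (6.06+4.52)/2 × 1 = 5.29
  [4.5→10.5]: (4.52+0.77)/2 × 6 = 15.87
  [10.5→11]: (0.77+0.67)/2 × 0.5 = 0.36
  [11→17]: (0.67+0.11)/2 × 6 = 2.34
  [17→17.5]: (0.11+0.10)/2 × 0.5 = 0.0525
  Sum = 62.8625 mcg/mL·h
Extrapolated tail: C_last / k_e = 0.10 / 0.294 = 0.340
AUC_0→∞ = 62.8625 + 0.340 = 63.2025 mcg/mL·h

AUC = 63.2 mcg/mL·h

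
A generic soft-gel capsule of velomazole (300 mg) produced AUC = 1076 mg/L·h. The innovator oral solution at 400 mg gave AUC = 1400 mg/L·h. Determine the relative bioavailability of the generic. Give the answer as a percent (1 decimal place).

F_rel = 102.5%

F_rel = (AUC_test/D_test) / (AUC_ref/D_ref)
      = (1076/300) / (1400/400)
      = 3.58667 / 3.5 = 1.0248 = 102.48%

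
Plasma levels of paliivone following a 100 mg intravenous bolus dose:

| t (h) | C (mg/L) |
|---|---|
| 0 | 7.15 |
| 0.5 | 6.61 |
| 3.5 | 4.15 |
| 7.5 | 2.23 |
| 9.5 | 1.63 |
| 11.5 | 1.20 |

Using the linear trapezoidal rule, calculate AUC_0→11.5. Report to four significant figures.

AUC = 39.03 mg/L·h

Trapezoidal AUC_0→11.5:
  [0→0.5]: (7.15+6.61)/2 × 0.5 = 3.44
  [0.5→3.5]: (6.61+4.15)/2 × 3 = 16.14
  [3.5→7.5]: (4.15+2.23)/2 × 4 = 12.76
  [7.5→9.5]: (2.23+1.63)/2 × 2 = 3.86
  [9.5→11.5]: (1.63+1.20)/2 × 2 = 2.83
  Sum = 39.03 mg/L·h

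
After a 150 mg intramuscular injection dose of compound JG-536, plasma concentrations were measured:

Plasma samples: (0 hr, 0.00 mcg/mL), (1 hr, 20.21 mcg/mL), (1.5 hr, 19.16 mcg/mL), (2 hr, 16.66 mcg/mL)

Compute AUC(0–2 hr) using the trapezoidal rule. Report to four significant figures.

Trapezoidal AUC_0→2:
  [0→1]: (0.00+20.21)/2 × 1 = 10.105
  [1→1.5]: (20.21+19.16)/2 × 0.5 = 9.8425
  [1.5→2]: (19.16+16.66)/2 × 0.5 = 8.955
  Sum = 28.9025 mcg/mL·hr

AUC = 28.90 mcg/mL·hr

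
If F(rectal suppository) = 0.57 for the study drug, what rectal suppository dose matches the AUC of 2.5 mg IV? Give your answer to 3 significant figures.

For equal systemic exposure: F × D_ev = D_iv
D_ev = D_iv / F = 2.5 / 0.57 = 4.38596 mg

D_rectal = 4.39 mg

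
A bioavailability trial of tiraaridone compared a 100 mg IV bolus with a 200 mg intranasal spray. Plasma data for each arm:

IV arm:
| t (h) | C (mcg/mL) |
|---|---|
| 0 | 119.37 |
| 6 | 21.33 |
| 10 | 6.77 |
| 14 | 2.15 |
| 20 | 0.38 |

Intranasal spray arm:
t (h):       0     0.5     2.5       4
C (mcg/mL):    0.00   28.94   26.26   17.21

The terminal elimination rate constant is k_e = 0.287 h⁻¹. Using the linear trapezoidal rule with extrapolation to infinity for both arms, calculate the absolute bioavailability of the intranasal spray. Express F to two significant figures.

F = 0.15

Trapezoidal AUC_0→20 (IV):
  [0→6]: (119.37+21.33)/2 × 6 = 422.1
  [6→10]: (21.33+6.77)/2 × 4 = 56.2
  [10→14]: (6.77+2.15)/2 × 4 = 17.84
  [14→20]: (2.15+0.38)/2 × 6 = 7.59
  Sum = 503.73 mcg/mL·h
IV tail: 0.38/0.287 = 1.324; AUC_iv,0→∞ = 503.73 + 1.324 = 505.054 mcg/mL·h
Trapezoidal AUC_0→4 (intranasal spray):
  [0→0.5]: (0.00+28.94)/2 × 0.5 = 7.235
  [0.5→2.5]: (28.94+26.26)/2 × 2 = 55.2
  [2.5→4]: (26.26+17.21)/2 × 1.5 = 32.6025
  Sum = 95.0375 mcg/mL·h
intranasal spray tail: 17.21/0.287 = 59.965; AUC_ev,0→∞ = 95.0375 + 59.965 = 155.0025 mcg/mL·h
F = (AUC_ev/D_ev)/(AUC_iv/D_iv) = (155.0025/200)/(505.054/100) = 0.7750125/5.05054 = 0.1535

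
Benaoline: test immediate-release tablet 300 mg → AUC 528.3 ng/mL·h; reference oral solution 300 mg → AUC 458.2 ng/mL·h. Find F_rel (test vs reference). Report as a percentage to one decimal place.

F_rel = 115.3%

F_rel = (AUC_test/D_test) / (AUC_ref/D_ref)
      = (528.3/300) / (458.2/300)
      = 1.761 / 1.52733 = 1.1530 = 115.30%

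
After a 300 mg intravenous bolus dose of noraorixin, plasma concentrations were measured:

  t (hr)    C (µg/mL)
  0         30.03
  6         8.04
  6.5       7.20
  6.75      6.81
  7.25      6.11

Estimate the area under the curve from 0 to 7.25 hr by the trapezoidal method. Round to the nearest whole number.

AUC = 123 µg/mL·hr

Trapezoidal AUC_0→7.25:
  [0→6]: (30.03+8.04)/2 × 6 = 114.21
  [6→6.5]: (8.04+7.20)/2 × 0.5 = 3.81
  [6.5→6.75]: (7.20+6.81)/2 × 0.25 = 1.75125
  [6.75→7.25]: (6.81+6.11)/2 × 0.5 = 3.23
  Sum = 123.00125 µg/mL·hr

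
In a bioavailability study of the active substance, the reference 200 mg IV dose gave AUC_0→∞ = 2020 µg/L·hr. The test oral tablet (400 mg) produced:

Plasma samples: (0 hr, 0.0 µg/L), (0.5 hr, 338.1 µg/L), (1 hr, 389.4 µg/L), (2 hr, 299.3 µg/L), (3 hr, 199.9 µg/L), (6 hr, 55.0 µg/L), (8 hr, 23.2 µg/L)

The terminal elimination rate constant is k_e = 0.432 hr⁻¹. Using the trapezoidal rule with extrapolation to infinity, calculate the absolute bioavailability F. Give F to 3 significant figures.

Trapezoidal AUC_0→8 (oral tablet):
  [0→0.5]: (0.0+338.1)/2 × 0.5 = 84.525
  [0.5→1]: (338.1+389.4)/2 × 0.5 = 181.875
  [1→2]: (389.4+299.3)/2 × 1 = 344.35
  [2→3]: (299.3+199.9)/2 × 1 = 249.6
  [3→6]: (199.9+55.0)/2 × 3 = 382.35
  [6→8]: (55.0+23.2)/2 × 2 = 78.2
  Sum = 1320.9 µg/L·hr
Tail: C_last/k_e = 23.2/0.432 = 53.704
AUC_0→∞ (oral tablet) = 1320.9 + 53.704 = 1374.604 µg/L·hr
F = (AUC_ev/D_ev)/(AUC_iv/D_iv) = (1374.604/400)/(2020/200) = 3.43651/10.1 = 0.3402

F = 0.340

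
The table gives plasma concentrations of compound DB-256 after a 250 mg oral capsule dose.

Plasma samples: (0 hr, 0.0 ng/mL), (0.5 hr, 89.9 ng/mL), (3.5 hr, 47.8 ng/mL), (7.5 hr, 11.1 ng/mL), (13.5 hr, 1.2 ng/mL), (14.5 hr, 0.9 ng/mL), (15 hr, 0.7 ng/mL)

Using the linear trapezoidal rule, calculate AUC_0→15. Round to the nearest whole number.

AUC = 385 ng/mL·hr

Trapezoidal AUC_0→15:
  [0→0.5]: (0.0+89.9)/2 × 0.5 = 22.475
  [0.5→3.5]: (89.9+47.8)/2 × 3 = 206.55
  [3.5→7.5]: (47.8+11.1)/2 × 4 = 117.8
  [7.5→13.5]: (11.1+1.2)/2 × 6 = 36.9
  [13.5→14.5]: (1.2+0.9)/2 × 1 = 1.05
  [14.5→15]: (0.9+0.7)/2 × 0.5 = 0.4
  Sum = 385.175 ng/mL·hr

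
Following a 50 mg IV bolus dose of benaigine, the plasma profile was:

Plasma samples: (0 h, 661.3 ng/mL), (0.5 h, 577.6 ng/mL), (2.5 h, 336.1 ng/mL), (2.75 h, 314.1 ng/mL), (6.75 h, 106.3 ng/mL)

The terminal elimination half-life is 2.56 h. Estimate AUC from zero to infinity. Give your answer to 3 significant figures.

Trapezoidal AUC_0→6.75:
  [0→0.5]: (661.3+577.6)/2 × 0.5 = 309.725
  [0.5→2.5]: (577.6+336.1)/2 × 2 = 913.7
  [2.5→2.75]: (336.1+314.1)/2 × 0.25 = 81.275
  [2.75→6.75]: (314.1+106.3)/2 × 4 = 840.8
  Sum = 2145.5 ng/mL·h
k_e = ln2 / t½ = 0.693147 / 2.56 = 0.2708 h^-1
Extrapolated tail: C_last / k_e = 106.3 / 0.2708 = 392.541
AUC_0→∞ = 2145.5 + 392.541 = 2538.041 ng/mL·h

AUC = 2540 ng/mL·h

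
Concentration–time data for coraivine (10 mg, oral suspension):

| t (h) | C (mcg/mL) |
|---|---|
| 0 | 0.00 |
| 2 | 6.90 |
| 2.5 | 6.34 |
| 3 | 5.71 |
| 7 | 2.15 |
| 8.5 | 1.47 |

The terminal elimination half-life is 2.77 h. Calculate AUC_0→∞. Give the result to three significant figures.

Trapezoidal AUC_0→8.5:
  [0→2]: (0.00+6.90)/2 × 2 = 6.9
  [2→2.5]: (6.90+6.34)/2 × 0.5 = 3.31
  [2.5→3]: (6.34+5.71)/2 × 0.5 = 3.0125
  [3→7]: (5.71+2.15)/2 × 4 = 15.72
  [7→8.5]: (2.15+1.47)/2 × 1.5 = 2.715
  Sum = 31.6575 mcg/mL·h
k_e = ln2 / t½ = 0.693147 / 2.77 = 0.2502 h^-1
Extrapolated tail: C_last / k_e = 1.47 / 0.2502 = 5.875
AUC_0→∞ = 31.6575 + 5.875 = 37.5325 mcg/mL·h

AUC = 37.5 mcg/mL·h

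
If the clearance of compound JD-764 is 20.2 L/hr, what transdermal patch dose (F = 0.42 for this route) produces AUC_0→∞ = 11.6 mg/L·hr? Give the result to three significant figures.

Dose = CL × AUC_0→∞ / F
     = 20.2 × 11.6 / 0.42 = 557.905 mg

Dose = 558 mg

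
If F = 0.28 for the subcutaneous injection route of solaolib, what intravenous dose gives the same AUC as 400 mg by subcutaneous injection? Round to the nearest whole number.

Systemic exposure from an extravascular dose = F × D_ev, so the equivalent IV dose is F × D_ev.
D_iv = F × D_ev = 0.28 × 400 = 112 mg

D_iv = 112 mg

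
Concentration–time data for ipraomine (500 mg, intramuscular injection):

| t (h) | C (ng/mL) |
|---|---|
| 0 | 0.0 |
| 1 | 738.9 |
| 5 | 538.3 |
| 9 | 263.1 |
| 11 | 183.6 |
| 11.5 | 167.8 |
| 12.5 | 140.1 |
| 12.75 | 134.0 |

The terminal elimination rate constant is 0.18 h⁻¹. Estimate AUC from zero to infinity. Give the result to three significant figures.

AUC = 5990 ng/mL·h

Trapezoidal AUC_0→12.75:
  [0→1]: (0.0+738.9)/2 × 1 = 369.45
  [1→5]: (738.9+538.3)/2 × 4 = 2554.4
  [5→9]: (538.3+263.1)/2 × 4 = 1602.8
  [9→11]: (263.1+183.6)/2 × 2 = 446.7
  [11→11.5]: (183.6+167.8)/2 × 0.5 = 87.85
  [11.5→12.5]: (167.8+140.1)/2 × 1 = 153.95
  [12.5→12.75]: (140.1+134.0)/2 × 0.25 = 34.2625
  Sum = 5249.4125 ng/mL·h
Extrapolated tail: C_last / k_e = 134.0 / 0.18 = 744.444
AUC_0→∞ = 5249.4125 + 744.444 = 5993.8565 ng/mL·h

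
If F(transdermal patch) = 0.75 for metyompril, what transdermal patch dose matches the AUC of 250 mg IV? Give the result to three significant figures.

D_transdermal = 333 mg

For equal systemic exposure: F × D_ev = D_iv
D_ev = D_iv / F = 250 / 0.75 = 333.333 mg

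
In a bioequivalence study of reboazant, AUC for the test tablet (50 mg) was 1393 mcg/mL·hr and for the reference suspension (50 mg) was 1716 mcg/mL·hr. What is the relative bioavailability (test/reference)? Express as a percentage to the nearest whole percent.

F_rel = 81%

F_rel = (AUC_test/D_test) / (AUC_ref/D_ref)
      = (1393/50) / (1716/50)
      = 27.86 / 34.32 = 0.8118 = 81.18%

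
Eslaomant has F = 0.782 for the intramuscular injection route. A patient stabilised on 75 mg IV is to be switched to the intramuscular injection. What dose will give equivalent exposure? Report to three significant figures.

For equal systemic exposure: F × D_ev = D_iv
D_ev = D_iv / F = 75 / 0.782 = 95.9079 mg

D_intramuscular = 95.9 mg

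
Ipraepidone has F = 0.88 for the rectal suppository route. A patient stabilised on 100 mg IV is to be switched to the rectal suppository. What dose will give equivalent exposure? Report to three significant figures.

For equal systemic exposure: F × D_ev = D_iv
D_ev = D_iv / F = 100 / 0.88 = 113.636 mg

D_rectal = 114 mg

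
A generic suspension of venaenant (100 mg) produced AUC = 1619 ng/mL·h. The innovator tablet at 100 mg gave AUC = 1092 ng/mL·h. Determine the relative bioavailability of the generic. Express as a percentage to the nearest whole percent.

F_rel = 148%

F_rel = (AUC_test/D_test) / (AUC_ref/D_ref)
      = (1619/100) / (1092/100)
      = 16.19 / 10.92 = 1.4826 = 148.26%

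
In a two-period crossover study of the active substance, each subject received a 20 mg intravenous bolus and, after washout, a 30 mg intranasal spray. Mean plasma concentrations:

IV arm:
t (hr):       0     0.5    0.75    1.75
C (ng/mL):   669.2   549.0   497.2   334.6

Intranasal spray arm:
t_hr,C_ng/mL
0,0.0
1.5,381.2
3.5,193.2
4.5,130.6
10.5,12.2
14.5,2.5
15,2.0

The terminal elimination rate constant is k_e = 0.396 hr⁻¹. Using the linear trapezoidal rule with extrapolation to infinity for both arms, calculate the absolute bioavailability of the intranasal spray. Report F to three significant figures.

Trapezoidal AUC_0→1.75 (IV):
  [0→0.5]: (669.2+549.0)/2 × 0.5 = 304.55
  [0.5→0.75]: (549.0+497.2)/2 × 0.25 = 130.775
  [0.75→1.75]: (497.2+334.6)/2 × 1 = 415.9
  Sum = 851.225 ng/mL·hr
IV tail: 334.6/0.396 = 844.949; AUC_iv,0→∞ = 851.225 + 844.949 = 1696.174 ng/mL·hr
Trapezoidal AUC_0→15 (intranasal spray):
  [0→1.5]: (0.0+381.2)/2 × 1.5 = 285.9
  [1.5→3.5]: (381.2+193.2)/2 × 2 = 574.4
  [3.5→4.5]: (193.2+130.6)/2 × 1 = 161.9
  [4.5→10.5]: (130.6+12.2)/2 × 6 = 428.4
  [10.5→14.5]: (12.2+2.5)/2 × 4 = 29.4
  [14.5→15]: (2.5+2.0)/2 × 0.5 = 1.125
  Sum = 1481.125 ng/mL·hr
intranasal spray tail: 2.0/0.396 = 5.051; AUC_ev,0→∞ = 1481.125 + 5.051 = 1486.176 ng/mL·hr
F = (AUC_ev/D_ev)/(AUC_iv/D_iv) = (1486.176/30)/(1696.174/20) = 49.5392/84.8087 = 0.5841

F = 0.584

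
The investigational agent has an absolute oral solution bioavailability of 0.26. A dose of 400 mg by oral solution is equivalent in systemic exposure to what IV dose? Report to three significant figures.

Systemic exposure from an extravascular dose = F × D_ev, so the equivalent IV dose is F × D_ev.
D_iv = F × D_ev = 0.26 × 400 = 104 mg

D_iv = 104 mg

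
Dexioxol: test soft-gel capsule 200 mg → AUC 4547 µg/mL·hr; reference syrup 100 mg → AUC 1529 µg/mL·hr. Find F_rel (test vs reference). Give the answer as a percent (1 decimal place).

F_rel = 148.7%

F_rel = (AUC_test/D_test) / (AUC_ref/D_ref)
      = (4547/200) / (1529/100)
      = 22.735 / 15.29 = 1.4869 = 148.69%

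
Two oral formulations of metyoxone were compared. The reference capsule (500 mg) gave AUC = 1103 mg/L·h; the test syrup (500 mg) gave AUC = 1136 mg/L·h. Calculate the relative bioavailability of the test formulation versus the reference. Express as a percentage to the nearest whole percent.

F_rel = (AUC_test/D_test) / (AUC_ref/D_ref)
      = (1136/500) / (1103/500)
      = 2.272 / 2.206 = 1.0299 = 102.99%

F_rel = 103%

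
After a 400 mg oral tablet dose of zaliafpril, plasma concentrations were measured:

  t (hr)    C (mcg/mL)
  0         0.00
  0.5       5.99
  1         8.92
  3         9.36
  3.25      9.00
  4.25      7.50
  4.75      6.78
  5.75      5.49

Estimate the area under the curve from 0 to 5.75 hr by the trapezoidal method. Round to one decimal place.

Trapezoidal AUC_0→5.75:
  [0→0.5]: (0.00+5.99)/2 × 0.5 = 1.4975
  [0.5→1]: (5.99+8.92)/2 × 0.5 = 3.7275
  [1→3]: (8.92+9.36)/2 × 2 = 18.28
  [3→3.25]: (9.36+9.00)/2 × 0.25 = 2.295
  [3.25→4.25]: (9.00+7.50)/2 × 1 = 8.25
  [4.25→4.75]: (7.50+6.78)/2 × 0.5 = 3.57
  [4.75→5.75]: (6.78+5.49)/2 × 1 = 6.135
  Sum = 43.755 mcg/mL·hr

AUC = 43.8 mcg/mL·hr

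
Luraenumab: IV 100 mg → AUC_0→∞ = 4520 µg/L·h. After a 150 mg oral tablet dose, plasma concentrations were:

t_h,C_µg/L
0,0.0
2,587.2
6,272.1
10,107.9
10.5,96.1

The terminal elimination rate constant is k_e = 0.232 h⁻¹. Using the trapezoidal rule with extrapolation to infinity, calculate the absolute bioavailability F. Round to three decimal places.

F = 0.521

Trapezoidal AUC_0→10.5 (oral tablet):
  [0→2]: (0.0+587.2)/2 × 2 = 587.2
  [2→6]: (587.2+272.1)/2 × 4 = 1718.6
  [6→10]: (272.1+107.9)/2 × 4 = 760.0
  [10→10.5]: (107.9+96.1)/2 × 0.5 = 51.0
  Sum = 3116.8 µg/L·h
Tail: C_last/k_e = 96.1/0.232 = 414.224
AUC_0→∞ (oral tablet) = 3116.8 + 414.224 = 3531.024 µg/L·h
F = (AUC_ev/D_ev)/(AUC_iv/D_iv) = (3531.024/150)/(4520/100) = 23.54016/45.2 = 0.5208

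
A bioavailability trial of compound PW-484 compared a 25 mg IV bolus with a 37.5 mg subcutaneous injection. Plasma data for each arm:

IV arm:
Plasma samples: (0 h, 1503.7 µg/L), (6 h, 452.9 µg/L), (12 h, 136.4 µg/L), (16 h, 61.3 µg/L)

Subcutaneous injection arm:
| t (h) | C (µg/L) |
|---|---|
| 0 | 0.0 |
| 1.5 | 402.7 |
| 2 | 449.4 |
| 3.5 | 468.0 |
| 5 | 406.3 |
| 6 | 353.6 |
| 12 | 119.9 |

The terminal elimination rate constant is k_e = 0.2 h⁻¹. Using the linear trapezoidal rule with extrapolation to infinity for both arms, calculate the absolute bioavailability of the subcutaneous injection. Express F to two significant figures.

F = 0.34

Trapezoidal AUC_0→16 (IV):
  [0→6]: (1503.7+452.9)/2 × 6 = 5869.8
  [6→12]: (452.9+136.4)/2 × 6 = 1767.9
  [12→16]: (136.4+61.3)/2 × 4 = 395.4
  Sum = 8033.1 µg/L·h
IV tail: 61.3/0.2 = 306.500; AUC_iv,0→∞ = 8033.1 + 306.500 = 8339.6 µg/L·h
Trapezoidal AUC_0→12 (subcutaneous injection):
  [0→1.5]: (0.0+402.7)/2 × 1.5 = 302.025
  [1.5→2]: (402.7+449.4)/2 × 0.5 = 213.025
  [2→3.5]: (449.4+468.0)/2 × 1.5 = 688.05
  [3.5→5]: (468.0+406.3)/2 × 1.5 = 655.725
  [5→6]: (406.3+353.6)/2 × 1 = 379.95
  [6→12]: (353.6+119.9)/2 × 6 = 1420.5
  Sum = 3659.275 µg/L·h
subcutaneous injection tail: 119.9/0.2 = 599.500; AUC_ev,0→∞ = 3659.275 + 599.500 = 4258.775 µg/L·h
F = (AUC_ev/D_ev)/(AUC_iv/D_iv) = (4258.775/37.5)/(8339.6/25) = 113.567/333.584 = 0.3404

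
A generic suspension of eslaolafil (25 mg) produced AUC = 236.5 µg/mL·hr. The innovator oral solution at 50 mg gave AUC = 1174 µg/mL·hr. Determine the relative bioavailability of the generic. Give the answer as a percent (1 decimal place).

F_rel = 40.3%

F_rel = (AUC_test/D_test) / (AUC_ref/D_ref)
      = (236.5/25) / (1174/50)
      = 9.46 / 23.48 = 0.4029 = 40.29%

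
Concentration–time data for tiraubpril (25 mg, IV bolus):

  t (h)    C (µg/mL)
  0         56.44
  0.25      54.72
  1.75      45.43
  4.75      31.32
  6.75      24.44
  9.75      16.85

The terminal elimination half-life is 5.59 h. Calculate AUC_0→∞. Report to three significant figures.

AUC = 458 µg/mL·h

Trapezoidal AUC_0→9.75:
  [0→0.25]: (56.44+54.72)/2 × 0.25 = 13.895
  [0.25→1.75]: (54.72+45.43)/2 × 1.5 = 75.1125
  [1.75→4.75]: (45.43+31.32)/2 × 3 = 115.125
  [4.75→6.75]: (31.32+24.44)/2 × 2 = 55.76
  [6.75→9.75]: (24.44+16.85)/2 × 3 = 61.935
  Sum = 321.8275 µg/mL·h
k_e = ln2 / t½ = 0.693147 / 5.59 = 0.1240 h^-1
Extrapolated tail: C_last / k_e = 16.85 / 0.124 = 135.887
AUC_0→∞ = 321.8275 + 135.887 = 457.7145 µg/mL·h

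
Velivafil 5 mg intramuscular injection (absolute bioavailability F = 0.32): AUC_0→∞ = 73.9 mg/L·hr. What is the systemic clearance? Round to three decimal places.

CL = 0.022 L/hr

CL = F × Dose / AUC_0→∞
   = 0.32 × 5 / 73.9 = 0.0216509 L/hr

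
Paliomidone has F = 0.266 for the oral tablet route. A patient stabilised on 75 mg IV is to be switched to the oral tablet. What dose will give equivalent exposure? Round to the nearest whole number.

For equal systemic exposure: F × D_ev = D_iv
D_ev = D_iv / F = 75 / 0.266 = 281.955 mg

D_oral = 282 mg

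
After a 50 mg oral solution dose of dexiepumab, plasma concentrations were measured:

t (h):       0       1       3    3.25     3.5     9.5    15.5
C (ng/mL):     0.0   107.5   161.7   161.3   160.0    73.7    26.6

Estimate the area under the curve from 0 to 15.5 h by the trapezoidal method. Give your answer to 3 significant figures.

AUC = 1410 ng/mL·h

Trapezoidal AUC_0→15.5:
  [0→1]: (0.0+107.5)/2 × 1 = 53.75
  [1→3]: (107.5+161.7)/2 × 2 = 269.2
  [3→3.25]: (161.7+161.3)/2 × 0.25 = 40.375
  [3.25→3.5]: (161.3+160.0)/2 × 0.25 = 40.1625
  [3.5→9.5]: (160.0+73.7)/2 × 6 = 701.1
  [9.5→15.5]: (73.7+26.6)/2 × 6 = 300.9
  Sum = 1405.4875 ng/mL·h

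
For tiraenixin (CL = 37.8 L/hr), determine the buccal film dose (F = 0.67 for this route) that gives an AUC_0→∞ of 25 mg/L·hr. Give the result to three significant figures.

Dose = 1410 mg

Dose = CL × AUC_0→∞ / F
     = 37.8 × 25 / 0.67 = 1410.45 mg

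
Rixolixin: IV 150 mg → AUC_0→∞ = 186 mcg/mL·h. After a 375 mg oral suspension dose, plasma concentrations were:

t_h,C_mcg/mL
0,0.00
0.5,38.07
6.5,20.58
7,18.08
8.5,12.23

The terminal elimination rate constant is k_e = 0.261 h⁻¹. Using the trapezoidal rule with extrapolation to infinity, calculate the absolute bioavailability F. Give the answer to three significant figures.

F = 0.569

Trapezoidal AUC_0→8.5 (oral suspension):
  [0→0.5]: (0.00+38.07)/2 × 0.5 = 9.5175
  [0.5→6.5]: (38.07+20.58)/2 × 6 = 175.95
  [6.5→7]: (20.58+18.08)/2 × 0.5 = 9.665
  [7→8.5]: (18.08+12.23)/2 × 1.5 = 22.7325
  Sum = 217.865 mcg/mL·h
Tail: C_last/k_e = 12.23/0.261 = 46.858
AUC_0→∞ (oral suspension) = 217.865 + 46.858 = 264.723 mcg/mL·h
F = (AUC_ev/D_ev)/(AUC_iv/D_iv) = (264.723/375)/(186/150) = 0.705928/1.24 = 0.5693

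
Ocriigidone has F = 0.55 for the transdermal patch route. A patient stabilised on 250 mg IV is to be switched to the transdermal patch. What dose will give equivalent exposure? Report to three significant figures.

For equal systemic exposure: F × D_ev = D_iv
D_ev = D_iv / F = 250 / 0.55 = 454.545 mg

D_transdermal = 455 mg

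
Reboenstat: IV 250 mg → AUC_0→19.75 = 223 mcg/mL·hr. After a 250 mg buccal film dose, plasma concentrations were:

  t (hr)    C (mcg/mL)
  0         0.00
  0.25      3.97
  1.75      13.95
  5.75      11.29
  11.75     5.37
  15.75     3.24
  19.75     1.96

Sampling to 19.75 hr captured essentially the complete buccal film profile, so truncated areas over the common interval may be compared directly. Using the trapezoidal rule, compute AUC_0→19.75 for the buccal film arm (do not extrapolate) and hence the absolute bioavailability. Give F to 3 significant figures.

F = 0.637

Trapezoidal AUC_0→19.75 (buccal film):
  [0→0.25]: (0.00+3.97)/2 × 0.25 = 0.49625
  [0.25→1.75]: (3.97+13.95)/2 × 1.5 = 13.44
  [1.75→5.75]: (13.95+11.29)/2 × 4 = 50.48
  [5.75→11.75]: (11.29+5.37)/2 × 6 = 49.98
  [11.75→15.75]: (5.37+3.24)/2 × 4 = 17.22
  [15.75→19.75]: (3.24+1.96)/2 × 4 = 10.4
  Sum = 142.01625 mcg/mL·hr
F = (AUC_ev/D_ev)/(AUC_iv/D_iv) = (142.01625/250)/(223/250) = 0.568065/0.892 = 0.6368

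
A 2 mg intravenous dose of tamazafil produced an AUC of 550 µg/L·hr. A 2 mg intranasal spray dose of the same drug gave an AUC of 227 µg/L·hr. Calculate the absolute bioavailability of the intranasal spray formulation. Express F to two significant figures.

F = 0.41

F = (AUC_ev / D_ev) / (AUC_iv / D_iv)
  = (227/2) / (550/2)
  = 113.5 / 275 = 0.4127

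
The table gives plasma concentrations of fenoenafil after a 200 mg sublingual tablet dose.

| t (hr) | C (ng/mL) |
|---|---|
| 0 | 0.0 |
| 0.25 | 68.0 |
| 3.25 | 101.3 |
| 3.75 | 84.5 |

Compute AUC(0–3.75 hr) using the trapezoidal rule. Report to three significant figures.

Trapezoidal AUC_0→3.75:
  [0→0.25]: (0.0+68.0)/2 × 0.25 = 8.5
  [0.25→3.25]: (68.0+101.3)/2 × 3 = 253.95
  [3.25→3.75]: (101.3+84.5)/2 × 0.5 = 46.45
  Sum = 308.9 ng/mL·hr

AUC = 309 ng/mL·hr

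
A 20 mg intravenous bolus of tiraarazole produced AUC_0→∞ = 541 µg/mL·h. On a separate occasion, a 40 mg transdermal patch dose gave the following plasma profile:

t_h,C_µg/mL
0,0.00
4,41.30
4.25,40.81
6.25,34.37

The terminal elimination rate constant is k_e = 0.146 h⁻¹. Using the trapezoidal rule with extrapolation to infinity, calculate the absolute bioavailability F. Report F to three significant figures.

F = 0.373

Trapezoidal AUC_0→6.25 (transdermal patch):
  [0→4]: (0.00+41.30)/2 × 4 = 82.6
  [4→4.25]: (41.30+40.81)/2 × 0.25 = 10.26375
  [4.25→6.25]: (40.81+34.37)/2 × 2 = 75.18
  Sum = 168.04375 µg/mL·h
Tail: C_last/k_e = 34.37/0.146 = 235.411
AUC_0→∞ (transdermal patch) = 168.04375 + 235.411 = 403.45475 µg/mL·h
F = (AUC_ev/D_ev)/(AUC_iv/D_iv) = (403.45475/40)/(541/20) = 10.0864/27.05 = 0.3729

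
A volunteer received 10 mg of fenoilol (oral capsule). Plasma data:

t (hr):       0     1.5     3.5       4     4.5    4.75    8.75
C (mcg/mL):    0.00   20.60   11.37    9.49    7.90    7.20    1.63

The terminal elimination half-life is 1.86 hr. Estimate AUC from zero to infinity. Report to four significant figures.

Trapezoidal AUC_0→8.75:
  [0→1.5]: (0.00+20.60)/2 × 1.5 = 15.45
  [1.5→3.5]: (20.60+11.37)/2 × 2 = 31.97
  [3.5→4]: (11.37+9.49)/2 × 0.5 = 5.215
  [4→4.5]: (9.49+7.90)/2 × 0.5 = 4.3475
  [4.5→4.75]: (7.90+7.20)/2 × 0.25 = 1.8875
  [4.75→8.75]: (7.20+1.63)/2 × 4 = 17.66
  Sum = 76.53 mcg/mL·hr
k_e = ln2 / t½ = 0.693147 / 1.86 = 0.3727 hr^-1
Extrapolated tail: C_last / k_e = 1.63 / 0.3727 = 4.373
AUC_0→∞ = 76.53 + 4.373 = 80.903 mcg/mL·hr

AUC = 80.90 mcg/mL·hr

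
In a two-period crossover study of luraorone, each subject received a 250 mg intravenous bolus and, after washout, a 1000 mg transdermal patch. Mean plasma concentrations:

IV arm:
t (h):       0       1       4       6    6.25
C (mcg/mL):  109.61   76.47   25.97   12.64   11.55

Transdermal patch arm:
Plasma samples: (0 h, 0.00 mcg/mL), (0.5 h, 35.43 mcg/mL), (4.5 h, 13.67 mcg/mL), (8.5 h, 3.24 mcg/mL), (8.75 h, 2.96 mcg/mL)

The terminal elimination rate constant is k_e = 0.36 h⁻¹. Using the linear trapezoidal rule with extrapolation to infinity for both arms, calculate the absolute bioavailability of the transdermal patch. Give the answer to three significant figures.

Trapezoidal AUC_0→6.25 (IV):
  [0→1]: (109.61+76.47)/2 × 1 = 93.04
  [1→4]: (76.47+25.97)/2 × 3 = 153.66
  [4→6]: (25.97+12.64)/2 × 2 = 38.61
  [6→6.25]: (12.64+11.55)/2 × 0.25 = 3.02375
  Sum = 288.33375 mcg/mL·h
IV tail: 11.55/0.36 = 32.083; AUC_iv,0→∞ = 288.33375 + 32.083 = 320.41675 mcg/mL·h
Trapezoidal AUC_0→8.75 (transdermal patch):
  [0→0.5]: (0.00+35.43)/2 × 0.5 = 8.8575
  [0.5→4.5]: (35.43+13.67)/2 × 4 = 98.2
  [4.5→8.5]: (13.67+3.24)/2 × 4 = 33.82
  [8.5→8.75]: (3.24+2.96)/2 × 0.25 = 0.775
  Sum = 141.6525 mcg/mL·h
transdermal patch tail: 2.96/0.36 = 8.222; AUC_ev,0→∞ = 141.6525 + 8.222 = 149.8745 mcg/mL·h
F = (AUC_ev/D_ev)/(AUC_iv/D_iv) = (149.8745/1000)/(320.41675/250) = 0.1498745/1.281667 = 0.1169

F = 0.117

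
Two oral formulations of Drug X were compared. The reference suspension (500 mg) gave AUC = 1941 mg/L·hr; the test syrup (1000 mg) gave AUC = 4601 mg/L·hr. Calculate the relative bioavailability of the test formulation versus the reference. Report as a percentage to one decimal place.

F_rel = 118.5%

F_rel = (AUC_test/D_test) / (AUC_ref/D_ref)
      = (4601/1000) / (1941/500)
      = 4.601 / 3.882 = 1.1852 = 118.52%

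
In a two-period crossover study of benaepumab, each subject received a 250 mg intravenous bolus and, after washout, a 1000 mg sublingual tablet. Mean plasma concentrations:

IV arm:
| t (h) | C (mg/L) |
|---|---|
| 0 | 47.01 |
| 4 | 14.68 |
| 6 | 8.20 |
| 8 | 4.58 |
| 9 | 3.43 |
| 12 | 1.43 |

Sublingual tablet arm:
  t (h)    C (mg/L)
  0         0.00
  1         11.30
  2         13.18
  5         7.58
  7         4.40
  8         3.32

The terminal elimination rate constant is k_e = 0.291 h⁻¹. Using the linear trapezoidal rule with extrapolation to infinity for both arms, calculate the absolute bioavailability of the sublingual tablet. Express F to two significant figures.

F = 0.11

Trapezoidal AUC_0→12 (IV):
  [0→4]: (47.01+14.68)/2 × 4 = 123.38
  [4→6]: (14.68+8.20)/2 × 2 = 22.88
  [6→8]: (8.20+4.58)/2 × 2 = 12.78
  [8→9]: (4.58+3.43)/2 × 1 = 4.005
  [9→12]: (3.43+1.43)/2 × 3 = 7.29
  Sum = 170.335 mg/L·h
IV tail: 1.43/0.291 = 4.914; AUC_iv,0→∞ = 170.335 + 4.914 = 175.249 mg/L·h
Trapezoidal AUC_0→8 (sublingual tablet):
  [0→1]: (0.00+11.30)/2 × 1 = 5.65
  [1→2]: (11.30+13.18)/2 × 1 = 12.24
  [2→5]: (13.18+7.58)/2 × 3 = 31.14
  [5→7]: (7.58+4.40)/2 × 2 = 11.98
  [7→8]: (4.40+3.32)/2 × 1 = 3.86
  Sum = 64.87 mg/L·h
sublingual tablet tail: 3.32/0.291 = 11.409; AUC_ev,0→∞ = 64.87 + 11.409 = 76.279 mg/L·h
F = (AUC_ev/D_ev)/(AUC_iv/D_iv) = (76.279/1000)/(175.249/250) = 0.076279/0.700996 = 0.1088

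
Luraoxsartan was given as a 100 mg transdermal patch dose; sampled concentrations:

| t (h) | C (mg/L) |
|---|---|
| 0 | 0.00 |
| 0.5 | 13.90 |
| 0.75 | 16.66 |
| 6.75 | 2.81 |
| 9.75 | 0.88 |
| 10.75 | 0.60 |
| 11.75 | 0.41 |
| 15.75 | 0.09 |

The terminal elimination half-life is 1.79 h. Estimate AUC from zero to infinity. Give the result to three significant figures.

AUC = 73.7 mg/L·h

Trapezoidal AUC_0→15.75:
  [0→0.5]: (0.00+13.90)/2 × 0.5 = 3.475
  [0.5→0.75]: (13.90+16.66)/2 × 0.25 = 3.82
  [0.75→6.75]: (16.66+2.81)/2 × 6 = 58.41
  [6.75→9.75]: (2.81+0.88)/2 × 3 = 5.535
  [9.75→10.75]: (0.88+0.60)/2 × 1 = 0.74
  [10.75→11.75]: (0.60+0.41)/2 × 1 = 0.505
  [11.75→15.75]: (0.41+0.09)/2 × 4 = 1.0
  Sum = 73.485 mg/L·h
k_e = ln2 / t½ = 0.693147 / 1.79 = 0.3872 h^-1
Extrapolated tail: C_last / k_e = 0.09 / 0.3872 = 0.232
AUC_0→∞ = 73.485 + 0.232 = 73.717 mg/L·h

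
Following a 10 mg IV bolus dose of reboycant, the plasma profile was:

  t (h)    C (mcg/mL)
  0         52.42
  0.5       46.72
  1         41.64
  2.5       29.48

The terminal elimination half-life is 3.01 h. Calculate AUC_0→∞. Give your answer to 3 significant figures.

AUC = 228 mcg/mL·h

Trapezoidal AUC_0→2.5:
  [0→0.5]: (52.42+46.72)/2 × 0.5 = 24.785
  [0.5→1]: (46.72+41.64)/2 × 0.5 = 22.09
  [1→2.5]: (41.64+29.48)/2 × 1.5 = 53.34
  Sum = 100.215 mcg/mL·h
k_e = ln2 / t½ = 0.693147 / 3.01 = 0.2303 h^-1
Extrapolated tail: C_last / k_e = 29.48 / 0.2303 = 128.007
AUC_0→∞ = 100.215 + 128.007 = 228.222 mcg/mL·h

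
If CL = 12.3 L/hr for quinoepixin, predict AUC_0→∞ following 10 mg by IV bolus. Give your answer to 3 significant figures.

AUC = 0.813 mg/L·hr

AUC_0→∞ = Dose_iv / CL
        = 10 / 12.3 = 0.813008 mg/L·hr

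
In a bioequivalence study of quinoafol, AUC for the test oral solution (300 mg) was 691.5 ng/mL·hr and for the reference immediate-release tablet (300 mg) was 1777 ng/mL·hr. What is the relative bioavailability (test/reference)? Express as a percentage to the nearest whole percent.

F_rel = (AUC_test/D_test) / (AUC_ref/D_ref)
      = (691.5/300) / (1777/300)
      = 2.305 / 5.92333 = 0.3891 = 38.91%

F_rel = 39%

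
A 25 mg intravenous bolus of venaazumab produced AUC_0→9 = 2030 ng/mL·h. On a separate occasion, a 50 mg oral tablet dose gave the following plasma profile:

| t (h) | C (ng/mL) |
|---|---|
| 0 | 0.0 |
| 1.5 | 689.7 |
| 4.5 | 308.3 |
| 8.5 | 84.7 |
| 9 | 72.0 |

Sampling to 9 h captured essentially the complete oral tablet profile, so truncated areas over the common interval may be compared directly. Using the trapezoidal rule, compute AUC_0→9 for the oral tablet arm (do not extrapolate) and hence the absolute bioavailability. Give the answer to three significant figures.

F = 0.699

Trapezoidal AUC_0→9 (oral tablet):
  [0→1.5]: (0.0+689.7)/2 × 1.5 = 517.275
  [1.5→4.5]: (689.7+308.3)/2 × 3 = 1497.0
  [4.5→8.5]: (308.3+84.7)/2 × 4 = 786.0
  [8.5→9]: (84.7+72.0)/2 × 0.5 = 39.175
  Sum = 2839.45 ng/mL·h
F = (AUC_ev/D_ev)/(AUC_iv/D_iv) = (2839.45/50)/(2030/25) = 56.789/81.2 = 0.6994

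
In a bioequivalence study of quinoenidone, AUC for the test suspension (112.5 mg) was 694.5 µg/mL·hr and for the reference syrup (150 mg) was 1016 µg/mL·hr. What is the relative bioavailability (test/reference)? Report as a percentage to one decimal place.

F_rel = 91.1%

F_rel = (AUC_test/D_test) / (AUC_ref/D_ref)
      = (694.5/112.5) / (1016/150)
      = 6.17333 / 6.77333 = 0.9114 = 91.14%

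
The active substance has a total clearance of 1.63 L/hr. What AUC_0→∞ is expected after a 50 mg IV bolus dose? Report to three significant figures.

AUC_0→∞ = Dose_iv / CL
        = 50 / 1.63 = 30.6748 mg/L·hr

AUC = 30.7 mg/L·hr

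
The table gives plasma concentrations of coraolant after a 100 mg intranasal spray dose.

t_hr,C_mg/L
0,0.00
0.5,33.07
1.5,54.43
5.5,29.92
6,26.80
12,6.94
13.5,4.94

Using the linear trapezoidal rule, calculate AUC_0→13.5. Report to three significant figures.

Trapezoidal AUC_0→13.5:
  [0→0.5]: (0.00+33.07)/2 × 0.5 = 8.2675
  [0.5→1.5]: (33.07+54.43)/2 × 1 = 43.75
  [1.5→5.5]: (54.43+29.92)/2 × 4 = 168.7
  [5.5→6]: (29.92+26.80)/2 × 0.5 = 14.18
  [6→12]: (26.80+6.94)/2 × 6 = 101.22
  [12→13.5]: (6.94+4.94)/2 × 1.5 = 8.91
  Sum = 345.0275 mg/L·hr

AUC = 345 mg/L·hr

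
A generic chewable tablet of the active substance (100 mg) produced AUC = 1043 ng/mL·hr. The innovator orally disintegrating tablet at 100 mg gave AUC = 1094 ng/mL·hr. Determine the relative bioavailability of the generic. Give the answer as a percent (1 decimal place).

F_rel = (AUC_test/D_test) / (AUC_ref/D_ref)
      = (1043/100) / (1094/100)
      = 10.43 / 10.94 = 0.9534 = 95.34%

F_rel = 95.3%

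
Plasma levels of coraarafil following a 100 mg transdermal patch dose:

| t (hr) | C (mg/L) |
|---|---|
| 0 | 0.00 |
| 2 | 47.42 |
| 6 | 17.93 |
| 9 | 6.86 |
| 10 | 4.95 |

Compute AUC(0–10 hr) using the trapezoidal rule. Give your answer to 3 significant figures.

AUC = 221 mg/L·hr

Trapezoidal AUC_0→10:
  [0→2]: (0.00+47.42)/2 × 2 = 47.42
  [2→6]: (47.42+17.93)/2 × 4 = 130.7
  [6→9]: (17.93+6.86)/2 × 3 = 37.185
  [9→10]: (6.86+4.95)/2 × 1 = 5.905
  Sum = 221.21 mg/L·hr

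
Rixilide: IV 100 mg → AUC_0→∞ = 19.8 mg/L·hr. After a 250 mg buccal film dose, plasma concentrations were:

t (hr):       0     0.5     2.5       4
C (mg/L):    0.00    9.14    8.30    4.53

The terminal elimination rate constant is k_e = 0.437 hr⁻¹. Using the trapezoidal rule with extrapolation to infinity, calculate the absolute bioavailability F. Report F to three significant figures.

F = 0.802

Trapezoidal AUC_0→4 (buccal film):
  [0→0.5]: (0.00+9.14)/2 × 0.5 = 2.285
  [0.5→2.5]: (9.14+8.30)/2 × 2 = 17.44
  [2.5→4]: (8.30+4.53)/2 × 1.5 = 9.6225
  Sum = 29.3475 mg/L·hr
Tail: C_last/k_e = 4.53/0.437 = 10.366
AUC_0→∞ (buccal film) = 29.3475 + 10.366 = 39.7135 mg/L·hr
F = (AUC_ev/D_ev)/(AUC_iv/D_iv) = (39.7135/250)/(19.8/100) = 0.158854/0.198 = 0.8023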